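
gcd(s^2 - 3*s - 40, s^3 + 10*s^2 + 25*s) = s + 5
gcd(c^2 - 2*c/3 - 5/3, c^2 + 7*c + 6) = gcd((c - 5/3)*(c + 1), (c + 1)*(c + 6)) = c + 1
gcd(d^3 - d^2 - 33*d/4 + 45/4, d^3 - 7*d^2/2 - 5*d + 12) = d - 3/2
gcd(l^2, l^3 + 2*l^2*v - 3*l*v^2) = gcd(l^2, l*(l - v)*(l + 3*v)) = l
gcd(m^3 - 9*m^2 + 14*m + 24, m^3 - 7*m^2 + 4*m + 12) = m^2 - 5*m - 6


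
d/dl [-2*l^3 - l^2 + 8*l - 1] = -6*l^2 - 2*l + 8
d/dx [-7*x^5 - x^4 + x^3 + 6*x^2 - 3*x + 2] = -35*x^4 - 4*x^3 + 3*x^2 + 12*x - 3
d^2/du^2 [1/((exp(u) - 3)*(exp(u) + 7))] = 4*(exp(3*u) + 3*exp(2*u) + 25*exp(u) + 21)*exp(u)/(exp(6*u) + 12*exp(5*u) - 15*exp(4*u) - 440*exp(3*u) + 315*exp(2*u) + 5292*exp(u) - 9261)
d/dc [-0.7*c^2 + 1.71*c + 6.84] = 1.71 - 1.4*c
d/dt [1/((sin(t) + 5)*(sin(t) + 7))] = -2*(sin(t) + 6)*cos(t)/((sin(t) + 5)^2*(sin(t) + 7)^2)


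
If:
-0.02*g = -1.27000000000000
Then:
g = 63.50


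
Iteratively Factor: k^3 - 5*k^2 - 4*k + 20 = (k + 2)*(k^2 - 7*k + 10) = (k - 5)*(k + 2)*(k - 2)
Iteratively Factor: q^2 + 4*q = (q + 4)*(q)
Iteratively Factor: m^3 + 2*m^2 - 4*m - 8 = (m - 2)*(m^2 + 4*m + 4) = (m - 2)*(m + 2)*(m + 2)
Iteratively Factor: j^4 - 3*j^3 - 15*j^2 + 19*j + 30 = (j + 1)*(j^3 - 4*j^2 - 11*j + 30) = (j - 2)*(j + 1)*(j^2 - 2*j - 15) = (j - 5)*(j - 2)*(j + 1)*(j + 3)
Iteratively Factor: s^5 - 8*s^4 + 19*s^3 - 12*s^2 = (s)*(s^4 - 8*s^3 + 19*s^2 - 12*s) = s*(s - 1)*(s^3 - 7*s^2 + 12*s) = s*(s - 3)*(s - 1)*(s^2 - 4*s) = s*(s - 4)*(s - 3)*(s - 1)*(s)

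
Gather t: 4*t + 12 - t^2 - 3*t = -t^2 + t + 12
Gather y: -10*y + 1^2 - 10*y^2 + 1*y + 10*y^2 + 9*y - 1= 0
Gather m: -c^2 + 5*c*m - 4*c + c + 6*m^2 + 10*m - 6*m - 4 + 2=-c^2 - 3*c + 6*m^2 + m*(5*c + 4) - 2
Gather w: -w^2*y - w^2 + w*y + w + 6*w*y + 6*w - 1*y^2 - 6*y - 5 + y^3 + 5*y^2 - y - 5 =w^2*(-y - 1) + w*(7*y + 7) + y^3 + 4*y^2 - 7*y - 10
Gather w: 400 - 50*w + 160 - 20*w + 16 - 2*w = 576 - 72*w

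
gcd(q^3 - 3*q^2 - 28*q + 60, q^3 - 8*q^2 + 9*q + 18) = q - 6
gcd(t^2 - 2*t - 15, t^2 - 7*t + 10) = t - 5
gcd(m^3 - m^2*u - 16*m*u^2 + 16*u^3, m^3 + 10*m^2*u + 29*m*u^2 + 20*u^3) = m + 4*u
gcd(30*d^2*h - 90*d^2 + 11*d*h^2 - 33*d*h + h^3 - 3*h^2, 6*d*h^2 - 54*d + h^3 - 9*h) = 6*d*h - 18*d + h^2 - 3*h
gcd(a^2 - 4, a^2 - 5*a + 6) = a - 2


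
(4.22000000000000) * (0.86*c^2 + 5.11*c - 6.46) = 3.6292*c^2 + 21.5642*c - 27.2612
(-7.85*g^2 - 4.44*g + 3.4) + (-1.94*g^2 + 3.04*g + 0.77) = -9.79*g^2 - 1.4*g + 4.17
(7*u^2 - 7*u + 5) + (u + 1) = 7*u^2 - 6*u + 6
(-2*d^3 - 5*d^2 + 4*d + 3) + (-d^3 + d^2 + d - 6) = -3*d^3 - 4*d^2 + 5*d - 3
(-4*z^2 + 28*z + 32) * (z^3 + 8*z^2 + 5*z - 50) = -4*z^5 - 4*z^4 + 236*z^3 + 596*z^2 - 1240*z - 1600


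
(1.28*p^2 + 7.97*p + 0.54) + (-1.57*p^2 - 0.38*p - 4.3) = -0.29*p^2 + 7.59*p - 3.76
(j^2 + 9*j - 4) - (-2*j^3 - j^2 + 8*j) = 2*j^3 + 2*j^2 + j - 4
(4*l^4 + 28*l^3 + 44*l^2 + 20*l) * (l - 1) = 4*l^5 + 24*l^4 + 16*l^3 - 24*l^2 - 20*l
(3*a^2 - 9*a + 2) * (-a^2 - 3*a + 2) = -3*a^4 + 31*a^2 - 24*a + 4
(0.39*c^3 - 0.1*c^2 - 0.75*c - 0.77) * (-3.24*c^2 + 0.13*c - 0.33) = -1.2636*c^5 + 0.3747*c^4 + 2.2883*c^3 + 2.4303*c^2 + 0.1474*c + 0.2541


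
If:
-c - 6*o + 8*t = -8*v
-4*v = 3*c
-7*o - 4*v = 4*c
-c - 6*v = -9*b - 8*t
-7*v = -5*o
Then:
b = 0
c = 0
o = 0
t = 0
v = 0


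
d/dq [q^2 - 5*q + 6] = 2*q - 5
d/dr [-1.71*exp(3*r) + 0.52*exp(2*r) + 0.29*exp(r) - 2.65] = (-5.13*exp(2*r) + 1.04*exp(r) + 0.29)*exp(r)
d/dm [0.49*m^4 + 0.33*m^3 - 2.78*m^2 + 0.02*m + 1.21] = 1.96*m^3 + 0.99*m^2 - 5.56*m + 0.02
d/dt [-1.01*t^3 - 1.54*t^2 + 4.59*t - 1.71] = -3.03*t^2 - 3.08*t + 4.59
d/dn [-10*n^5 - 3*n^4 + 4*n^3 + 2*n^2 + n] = -50*n^4 - 12*n^3 + 12*n^2 + 4*n + 1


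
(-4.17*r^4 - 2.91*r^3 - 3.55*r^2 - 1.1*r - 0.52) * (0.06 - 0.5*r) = 2.085*r^5 + 1.2048*r^4 + 1.6004*r^3 + 0.337*r^2 + 0.194*r - 0.0312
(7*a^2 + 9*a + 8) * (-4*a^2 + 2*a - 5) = -28*a^4 - 22*a^3 - 49*a^2 - 29*a - 40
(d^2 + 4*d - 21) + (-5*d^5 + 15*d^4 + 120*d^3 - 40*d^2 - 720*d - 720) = -5*d^5 + 15*d^4 + 120*d^3 - 39*d^2 - 716*d - 741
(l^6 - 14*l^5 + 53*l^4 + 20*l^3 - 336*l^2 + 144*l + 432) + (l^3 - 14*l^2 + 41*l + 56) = l^6 - 14*l^5 + 53*l^4 + 21*l^3 - 350*l^2 + 185*l + 488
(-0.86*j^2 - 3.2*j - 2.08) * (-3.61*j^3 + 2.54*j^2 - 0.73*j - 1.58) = 3.1046*j^5 + 9.3676*j^4 + 0.00859999999999983*j^3 - 1.5884*j^2 + 6.5744*j + 3.2864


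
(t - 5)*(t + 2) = t^2 - 3*t - 10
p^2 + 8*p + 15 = (p + 3)*(p + 5)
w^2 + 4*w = w*(w + 4)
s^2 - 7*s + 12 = (s - 4)*(s - 3)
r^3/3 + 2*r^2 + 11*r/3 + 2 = (r/3 + 1)*(r + 1)*(r + 2)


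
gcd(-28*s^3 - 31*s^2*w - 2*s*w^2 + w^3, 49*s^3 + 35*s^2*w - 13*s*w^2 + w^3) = 7*s^2 + 6*s*w - w^2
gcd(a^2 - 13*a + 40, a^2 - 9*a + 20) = a - 5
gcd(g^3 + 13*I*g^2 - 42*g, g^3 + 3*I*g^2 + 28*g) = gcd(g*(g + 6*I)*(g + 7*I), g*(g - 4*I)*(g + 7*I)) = g^2 + 7*I*g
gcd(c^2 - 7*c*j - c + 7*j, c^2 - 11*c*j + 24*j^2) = 1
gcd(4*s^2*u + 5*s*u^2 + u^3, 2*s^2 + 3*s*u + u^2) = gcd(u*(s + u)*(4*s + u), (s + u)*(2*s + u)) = s + u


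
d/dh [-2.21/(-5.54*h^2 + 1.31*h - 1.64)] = (2.8951 - 24.4868*h)/(5.54*h^2 - 1.31*h + 1.64)^2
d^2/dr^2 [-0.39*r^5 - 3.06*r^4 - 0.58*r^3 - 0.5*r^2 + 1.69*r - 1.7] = -7.8*r^3 - 36.72*r^2 - 3.48*r - 1.0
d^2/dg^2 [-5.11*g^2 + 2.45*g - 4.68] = -10.2200000000000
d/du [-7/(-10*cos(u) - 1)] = 70*sin(u)/(10*cos(u) + 1)^2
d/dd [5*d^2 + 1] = 10*d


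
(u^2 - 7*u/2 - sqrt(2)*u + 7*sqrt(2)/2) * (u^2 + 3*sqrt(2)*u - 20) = u^4 - 7*u^3/2 + 2*sqrt(2)*u^3 - 26*u^2 - 7*sqrt(2)*u^2 + 20*sqrt(2)*u + 91*u - 70*sqrt(2)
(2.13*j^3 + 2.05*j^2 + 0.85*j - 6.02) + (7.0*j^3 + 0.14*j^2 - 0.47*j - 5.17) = 9.13*j^3 + 2.19*j^2 + 0.38*j - 11.19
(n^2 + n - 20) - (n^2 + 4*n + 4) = -3*n - 24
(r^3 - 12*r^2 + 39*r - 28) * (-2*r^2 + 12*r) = -2*r^5 + 36*r^4 - 222*r^3 + 524*r^2 - 336*r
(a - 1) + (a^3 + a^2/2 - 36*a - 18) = a^3 + a^2/2 - 35*a - 19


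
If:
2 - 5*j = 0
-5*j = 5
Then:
No Solution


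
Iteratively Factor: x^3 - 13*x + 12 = (x - 1)*(x^2 + x - 12) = (x - 1)*(x + 4)*(x - 3)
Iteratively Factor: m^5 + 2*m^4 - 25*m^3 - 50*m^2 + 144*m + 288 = (m - 4)*(m^4 + 6*m^3 - m^2 - 54*m - 72) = (m - 4)*(m + 2)*(m^3 + 4*m^2 - 9*m - 36) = (m - 4)*(m + 2)*(m + 3)*(m^2 + m - 12) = (m - 4)*(m + 2)*(m + 3)*(m + 4)*(m - 3)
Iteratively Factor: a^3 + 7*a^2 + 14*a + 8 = (a + 4)*(a^2 + 3*a + 2) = (a + 2)*(a + 4)*(a + 1)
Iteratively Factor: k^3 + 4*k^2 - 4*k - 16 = (k + 2)*(k^2 + 2*k - 8) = (k - 2)*(k + 2)*(k + 4)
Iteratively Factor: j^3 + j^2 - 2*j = (j - 1)*(j^2 + 2*j) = j*(j - 1)*(j + 2)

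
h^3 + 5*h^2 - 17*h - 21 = (h - 3)*(h + 1)*(h + 7)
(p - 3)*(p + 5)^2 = p^3 + 7*p^2 - 5*p - 75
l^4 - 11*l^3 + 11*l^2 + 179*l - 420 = (l - 7)*(l - 5)*(l - 3)*(l + 4)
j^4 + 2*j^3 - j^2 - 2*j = j*(j - 1)*(j + 1)*(j + 2)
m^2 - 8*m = m*(m - 8)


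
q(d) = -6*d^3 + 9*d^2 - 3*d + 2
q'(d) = -18*d^2 + 18*d - 3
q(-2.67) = 188.38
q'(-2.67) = -179.38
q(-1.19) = 28.43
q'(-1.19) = -49.91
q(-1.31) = 34.86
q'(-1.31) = -57.47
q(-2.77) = 206.89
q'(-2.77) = -190.97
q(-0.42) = 5.29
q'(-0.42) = -13.74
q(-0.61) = 8.54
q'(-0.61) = -20.68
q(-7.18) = 2708.39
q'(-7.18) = -1060.18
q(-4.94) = 959.78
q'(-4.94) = -531.18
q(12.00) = -9106.00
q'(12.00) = -2379.00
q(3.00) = -88.00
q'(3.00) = -111.00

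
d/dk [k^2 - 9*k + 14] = 2*k - 9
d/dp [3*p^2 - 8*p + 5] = 6*p - 8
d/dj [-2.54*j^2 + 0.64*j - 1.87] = 0.64 - 5.08*j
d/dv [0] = 0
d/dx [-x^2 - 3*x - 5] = -2*x - 3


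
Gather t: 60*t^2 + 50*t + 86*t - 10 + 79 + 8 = 60*t^2 + 136*t + 77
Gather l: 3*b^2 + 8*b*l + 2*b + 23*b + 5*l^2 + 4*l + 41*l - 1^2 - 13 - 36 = 3*b^2 + 25*b + 5*l^2 + l*(8*b + 45) - 50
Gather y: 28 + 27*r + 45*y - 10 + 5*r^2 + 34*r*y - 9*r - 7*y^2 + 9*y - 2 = 5*r^2 + 18*r - 7*y^2 + y*(34*r + 54) + 16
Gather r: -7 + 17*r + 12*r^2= 12*r^2 + 17*r - 7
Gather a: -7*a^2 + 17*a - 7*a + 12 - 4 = -7*a^2 + 10*a + 8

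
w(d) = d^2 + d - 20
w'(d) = 2*d + 1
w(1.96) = -14.20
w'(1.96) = 4.92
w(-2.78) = -15.05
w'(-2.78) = -4.56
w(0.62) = -19.00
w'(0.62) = 2.24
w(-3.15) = -13.23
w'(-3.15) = -5.30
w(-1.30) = -19.61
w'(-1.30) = -1.60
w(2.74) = -9.75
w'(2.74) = 6.48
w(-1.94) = -18.18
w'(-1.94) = -2.88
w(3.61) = -3.36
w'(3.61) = 8.22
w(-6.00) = 10.00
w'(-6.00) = -11.00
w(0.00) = -20.00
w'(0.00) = 1.00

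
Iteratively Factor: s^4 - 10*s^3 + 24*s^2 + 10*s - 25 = (s + 1)*(s^3 - 11*s^2 + 35*s - 25) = (s - 1)*(s + 1)*(s^2 - 10*s + 25) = (s - 5)*(s - 1)*(s + 1)*(s - 5)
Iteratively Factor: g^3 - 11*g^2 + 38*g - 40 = (g - 4)*(g^2 - 7*g + 10) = (g - 4)*(g - 2)*(g - 5)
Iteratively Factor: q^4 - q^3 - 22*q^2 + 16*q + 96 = (q - 4)*(q^3 + 3*q^2 - 10*q - 24) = (q - 4)*(q + 4)*(q^2 - q - 6) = (q - 4)*(q + 2)*(q + 4)*(q - 3)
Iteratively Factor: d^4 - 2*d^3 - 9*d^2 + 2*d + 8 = (d + 1)*(d^3 - 3*d^2 - 6*d + 8) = (d - 1)*(d + 1)*(d^2 - 2*d - 8) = (d - 1)*(d + 1)*(d + 2)*(d - 4)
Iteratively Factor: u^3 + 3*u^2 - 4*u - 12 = (u + 2)*(u^2 + u - 6) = (u + 2)*(u + 3)*(u - 2)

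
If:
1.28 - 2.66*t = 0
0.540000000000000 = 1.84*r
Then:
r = 0.29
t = 0.48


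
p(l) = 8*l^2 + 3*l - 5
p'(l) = 16*l + 3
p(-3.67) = 91.74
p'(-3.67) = -55.72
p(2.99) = 75.49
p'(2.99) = 50.84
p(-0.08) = -5.19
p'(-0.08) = 1.72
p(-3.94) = 107.37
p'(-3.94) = -60.04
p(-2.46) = 36.03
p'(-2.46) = -36.36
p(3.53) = 105.28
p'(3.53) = 59.48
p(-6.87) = 351.97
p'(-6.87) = -106.92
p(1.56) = 19.15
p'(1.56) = 27.96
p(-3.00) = 58.00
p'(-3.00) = -45.00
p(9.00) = 670.00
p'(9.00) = 147.00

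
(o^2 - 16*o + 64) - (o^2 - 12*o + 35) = 29 - 4*o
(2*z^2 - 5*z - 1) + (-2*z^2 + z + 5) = 4 - 4*z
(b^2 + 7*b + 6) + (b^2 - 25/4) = 2*b^2 + 7*b - 1/4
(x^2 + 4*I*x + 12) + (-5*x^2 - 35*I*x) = -4*x^2 - 31*I*x + 12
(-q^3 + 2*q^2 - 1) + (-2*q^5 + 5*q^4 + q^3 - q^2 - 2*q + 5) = -2*q^5 + 5*q^4 + q^2 - 2*q + 4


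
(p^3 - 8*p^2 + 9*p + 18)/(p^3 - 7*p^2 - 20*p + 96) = (p^2 - 5*p - 6)/(p^2 - 4*p - 32)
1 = 1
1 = 1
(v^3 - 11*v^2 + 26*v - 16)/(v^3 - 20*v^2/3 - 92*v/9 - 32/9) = 9*(v^2 - 3*v + 2)/(9*v^2 + 12*v + 4)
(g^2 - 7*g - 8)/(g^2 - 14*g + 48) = (g + 1)/(g - 6)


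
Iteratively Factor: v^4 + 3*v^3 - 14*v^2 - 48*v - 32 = (v + 1)*(v^3 + 2*v^2 - 16*v - 32) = (v + 1)*(v + 2)*(v^2 - 16) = (v - 4)*(v + 1)*(v + 2)*(v + 4)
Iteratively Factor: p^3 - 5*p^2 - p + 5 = (p + 1)*(p^2 - 6*p + 5) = (p - 1)*(p + 1)*(p - 5)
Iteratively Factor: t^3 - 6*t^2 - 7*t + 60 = (t - 4)*(t^2 - 2*t - 15) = (t - 5)*(t - 4)*(t + 3)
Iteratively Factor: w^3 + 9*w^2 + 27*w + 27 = (w + 3)*(w^2 + 6*w + 9) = (w + 3)^2*(w + 3)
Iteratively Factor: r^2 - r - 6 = (r - 3)*(r + 2)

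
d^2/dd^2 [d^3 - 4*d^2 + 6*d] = 6*d - 8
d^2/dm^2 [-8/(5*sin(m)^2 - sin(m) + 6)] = 8*(100*sin(m)^4 - 15*sin(m)^3 - 269*sin(m)^2 + 36*sin(m) + 58)/(5*sin(m)^2 - sin(m) + 6)^3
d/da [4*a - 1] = 4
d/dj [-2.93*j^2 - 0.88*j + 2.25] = -5.86*j - 0.88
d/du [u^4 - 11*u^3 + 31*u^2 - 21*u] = 4*u^3 - 33*u^2 + 62*u - 21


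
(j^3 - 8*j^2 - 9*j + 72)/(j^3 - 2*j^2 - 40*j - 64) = (j^2 - 9)/(j^2 + 6*j + 8)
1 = 1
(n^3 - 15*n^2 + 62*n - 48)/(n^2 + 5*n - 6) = (n^2 - 14*n + 48)/(n + 6)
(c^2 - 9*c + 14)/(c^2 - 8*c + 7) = (c - 2)/(c - 1)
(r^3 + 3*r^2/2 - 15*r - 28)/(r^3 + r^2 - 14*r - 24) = (r + 7/2)/(r + 3)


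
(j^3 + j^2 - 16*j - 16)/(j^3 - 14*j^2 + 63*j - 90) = (j^3 + j^2 - 16*j - 16)/(j^3 - 14*j^2 + 63*j - 90)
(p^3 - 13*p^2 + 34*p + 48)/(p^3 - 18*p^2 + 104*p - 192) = (p + 1)/(p - 4)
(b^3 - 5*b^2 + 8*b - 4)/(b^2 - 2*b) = b - 3 + 2/b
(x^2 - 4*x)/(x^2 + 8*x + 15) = x*(x - 4)/(x^2 + 8*x + 15)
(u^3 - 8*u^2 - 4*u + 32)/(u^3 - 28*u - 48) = (u^2 - 10*u + 16)/(u^2 - 2*u - 24)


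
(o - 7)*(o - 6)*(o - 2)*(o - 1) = o^4 - 16*o^3 + 83*o^2 - 152*o + 84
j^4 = j^4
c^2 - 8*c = c*(c - 8)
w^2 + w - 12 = (w - 3)*(w + 4)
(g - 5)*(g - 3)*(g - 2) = g^3 - 10*g^2 + 31*g - 30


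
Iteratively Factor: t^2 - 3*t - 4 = (t - 4)*(t + 1)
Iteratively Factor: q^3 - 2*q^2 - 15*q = (q + 3)*(q^2 - 5*q) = q*(q + 3)*(q - 5)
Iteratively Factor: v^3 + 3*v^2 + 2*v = (v + 1)*(v^2 + 2*v) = (v + 1)*(v + 2)*(v)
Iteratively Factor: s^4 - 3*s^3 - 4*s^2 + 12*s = (s + 2)*(s^3 - 5*s^2 + 6*s) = (s - 3)*(s + 2)*(s^2 - 2*s) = s*(s - 3)*(s + 2)*(s - 2)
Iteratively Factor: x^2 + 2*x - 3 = (x + 3)*(x - 1)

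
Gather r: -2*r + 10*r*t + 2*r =10*r*t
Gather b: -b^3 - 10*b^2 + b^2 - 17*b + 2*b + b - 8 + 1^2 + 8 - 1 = -b^3 - 9*b^2 - 14*b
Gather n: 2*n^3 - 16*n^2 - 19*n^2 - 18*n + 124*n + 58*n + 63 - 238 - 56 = 2*n^3 - 35*n^2 + 164*n - 231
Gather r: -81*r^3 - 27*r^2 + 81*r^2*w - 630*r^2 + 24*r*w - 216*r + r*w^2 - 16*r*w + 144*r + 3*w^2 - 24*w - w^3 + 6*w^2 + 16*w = -81*r^3 + r^2*(81*w - 657) + r*(w^2 + 8*w - 72) - w^3 + 9*w^2 - 8*w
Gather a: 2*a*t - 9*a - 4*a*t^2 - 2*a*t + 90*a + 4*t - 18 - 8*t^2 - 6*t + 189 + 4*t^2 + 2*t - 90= a*(81 - 4*t^2) - 4*t^2 + 81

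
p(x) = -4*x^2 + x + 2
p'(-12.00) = 97.00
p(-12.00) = -586.00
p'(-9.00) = 73.00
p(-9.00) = -331.00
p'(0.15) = -0.20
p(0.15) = 2.06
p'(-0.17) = 2.36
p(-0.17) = 1.71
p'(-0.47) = 4.76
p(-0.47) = 0.65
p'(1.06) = -7.48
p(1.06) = -1.43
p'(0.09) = 0.28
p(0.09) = 2.06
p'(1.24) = -8.92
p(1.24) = -2.91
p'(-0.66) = 6.28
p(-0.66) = -0.40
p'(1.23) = -8.84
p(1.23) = -2.82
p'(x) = 1 - 8*x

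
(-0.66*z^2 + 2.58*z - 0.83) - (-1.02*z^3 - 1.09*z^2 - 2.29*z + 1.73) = 1.02*z^3 + 0.43*z^2 + 4.87*z - 2.56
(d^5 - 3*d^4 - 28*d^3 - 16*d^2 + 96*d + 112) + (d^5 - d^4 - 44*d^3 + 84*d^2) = 2*d^5 - 4*d^4 - 72*d^3 + 68*d^2 + 96*d + 112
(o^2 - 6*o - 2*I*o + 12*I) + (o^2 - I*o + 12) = 2*o^2 - 6*o - 3*I*o + 12 + 12*I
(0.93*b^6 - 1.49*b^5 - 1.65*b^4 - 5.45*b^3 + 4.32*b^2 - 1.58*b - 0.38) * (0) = 0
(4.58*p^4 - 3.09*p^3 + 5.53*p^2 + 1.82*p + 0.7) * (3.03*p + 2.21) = 13.8774*p^5 + 0.759100000000002*p^4 + 9.927*p^3 + 17.7359*p^2 + 6.1432*p + 1.547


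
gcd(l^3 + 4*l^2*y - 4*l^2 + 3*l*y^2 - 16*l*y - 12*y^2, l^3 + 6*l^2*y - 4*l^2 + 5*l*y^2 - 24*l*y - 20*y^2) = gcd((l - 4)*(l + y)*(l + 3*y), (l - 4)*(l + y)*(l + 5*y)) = l^2 + l*y - 4*l - 4*y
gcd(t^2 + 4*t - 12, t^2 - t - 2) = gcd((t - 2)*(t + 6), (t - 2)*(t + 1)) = t - 2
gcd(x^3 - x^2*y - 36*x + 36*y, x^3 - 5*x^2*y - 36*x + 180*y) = x^2 - 36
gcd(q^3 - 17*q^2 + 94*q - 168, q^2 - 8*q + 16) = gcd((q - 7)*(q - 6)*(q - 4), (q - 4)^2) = q - 4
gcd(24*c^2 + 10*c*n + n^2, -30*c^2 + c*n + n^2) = 6*c + n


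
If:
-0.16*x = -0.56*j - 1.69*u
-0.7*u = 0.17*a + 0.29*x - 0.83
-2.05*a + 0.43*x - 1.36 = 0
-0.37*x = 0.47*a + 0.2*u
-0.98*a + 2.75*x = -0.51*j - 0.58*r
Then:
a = -0.64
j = -3.87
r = 1.79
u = 1.29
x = 0.11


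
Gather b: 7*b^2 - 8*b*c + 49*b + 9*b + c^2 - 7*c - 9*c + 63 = 7*b^2 + b*(58 - 8*c) + c^2 - 16*c + 63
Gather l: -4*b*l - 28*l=l*(-4*b - 28)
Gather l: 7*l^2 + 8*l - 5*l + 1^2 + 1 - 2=7*l^2 + 3*l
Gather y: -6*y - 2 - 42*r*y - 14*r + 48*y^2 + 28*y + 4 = -14*r + 48*y^2 + y*(22 - 42*r) + 2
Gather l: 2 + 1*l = l + 2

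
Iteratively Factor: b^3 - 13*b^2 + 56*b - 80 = (b - 4)*(b^2 - 9*b + 20) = (b - 5)*(b - 4)*(b - 4)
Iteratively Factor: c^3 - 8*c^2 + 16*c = (c)*(c^2 - 8*c + 16) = c*(c - 4)*(c - 4)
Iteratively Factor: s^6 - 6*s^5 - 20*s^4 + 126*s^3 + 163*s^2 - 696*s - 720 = (s - 4)*(s^5 - 2*s^4 - 28*s^3 + 14*s^2 + 219*s + 180) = (s - 4)*(s + 3)*(s^4 - 5*s^3 - 13*s^2 + 53*s + 60) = (s - 4)*(s + 1)*(s + 3)*(s^3 - 6*s^2 - 7*s + 60) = (s - 5)*(s - 4)*(s + 1)*(s + 3)*(s^2 - s - 12) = (s - 5)*(s - 4)^2*(s + 1)*(s + 3)*(s + 3)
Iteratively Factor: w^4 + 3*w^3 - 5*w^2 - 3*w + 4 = (w - 1)*(w^3 + 4*w^2 - w - 4) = (w - 1)^2*(w^2 + 5*w + 4) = (w - 1)^2*(w + 1)*(w + 4)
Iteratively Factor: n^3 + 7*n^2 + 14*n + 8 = (n + 4)*(n^2 + 3*n + 2) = (n + 1)*(n + 4)*(n + 2)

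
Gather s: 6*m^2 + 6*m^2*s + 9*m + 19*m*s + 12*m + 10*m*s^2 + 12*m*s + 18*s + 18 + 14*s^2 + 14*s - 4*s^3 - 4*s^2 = 6*m^2 + 21*m - 4*s^3 + s^2*(10*m + 10) + s*(6*m^2 + 31*m + 32) + 18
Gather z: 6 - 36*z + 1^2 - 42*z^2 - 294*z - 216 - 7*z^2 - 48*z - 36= -49*z^2 - 378*z - 245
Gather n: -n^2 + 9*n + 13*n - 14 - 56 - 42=-n^2 + 22*n - 112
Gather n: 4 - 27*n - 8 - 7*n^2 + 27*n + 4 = -7*n^2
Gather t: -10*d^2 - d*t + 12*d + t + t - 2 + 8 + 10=-10*d^2 + 12*d + t*(2 - d) + 16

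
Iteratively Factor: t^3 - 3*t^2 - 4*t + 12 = (t + 2)*(t^2 - 5*t + 6) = (t - 2)*(t + 2)*(t - 3)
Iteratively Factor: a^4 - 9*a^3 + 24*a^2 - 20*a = (a - 5)*(a^3 - 4*a^2 + 4*a) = (a - 5)*(a - 2)*(a^2 - 2*a) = a*(a - 5)*(a - 2)*(a - 2)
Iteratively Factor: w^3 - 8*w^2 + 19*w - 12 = (w - 1)*(w^2 - 7*w + 12) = (w - 3)*(w - 1)*(w - 4)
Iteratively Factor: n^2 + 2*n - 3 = (n - 1)*(n + 3)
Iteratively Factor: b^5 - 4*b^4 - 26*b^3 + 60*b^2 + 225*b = (b + 3)*(b^4 - 7*b^3 - 5*b^2 + 75*b) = (b - 5)*(b + 3)*(b^3 - 2*b^2 - 15*b) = (b - 5)*(b + 3)^2*(b^2 - 5*b) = (b - 5)^2*(b + 3)^2*(b)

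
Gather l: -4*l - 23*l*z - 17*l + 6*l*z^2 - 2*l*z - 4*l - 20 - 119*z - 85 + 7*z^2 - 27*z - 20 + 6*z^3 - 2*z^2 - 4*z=l*(6*z^2 - 25*z - 25) + 6*z^3 + 5*z^2 - 150*z - 125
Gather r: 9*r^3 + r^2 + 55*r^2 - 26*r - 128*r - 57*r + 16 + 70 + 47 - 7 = 9*r^3 + 56*r^2 - 211*r + 126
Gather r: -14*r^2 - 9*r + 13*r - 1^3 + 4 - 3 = -14*r^2 + 4*r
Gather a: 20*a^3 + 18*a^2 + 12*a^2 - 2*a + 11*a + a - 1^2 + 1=20*a^3 + 30*a^2 + 10*a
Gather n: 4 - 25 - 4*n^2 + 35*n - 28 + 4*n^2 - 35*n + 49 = 0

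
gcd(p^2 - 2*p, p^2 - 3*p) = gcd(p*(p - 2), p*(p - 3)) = p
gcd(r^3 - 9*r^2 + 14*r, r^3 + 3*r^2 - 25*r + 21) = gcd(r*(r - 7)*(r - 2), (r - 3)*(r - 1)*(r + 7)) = 1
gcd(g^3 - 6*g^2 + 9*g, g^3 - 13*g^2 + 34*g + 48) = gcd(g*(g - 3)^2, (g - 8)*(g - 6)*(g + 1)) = 1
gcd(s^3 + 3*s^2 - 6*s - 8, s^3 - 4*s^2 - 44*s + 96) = s - 2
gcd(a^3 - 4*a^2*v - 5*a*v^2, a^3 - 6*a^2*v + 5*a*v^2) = -a^2 + 5*a*v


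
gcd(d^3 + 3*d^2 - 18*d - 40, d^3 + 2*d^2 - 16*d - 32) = d^2 - 2*d - 8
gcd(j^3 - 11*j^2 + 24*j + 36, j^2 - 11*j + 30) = j - 6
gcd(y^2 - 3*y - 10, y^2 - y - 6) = y + 2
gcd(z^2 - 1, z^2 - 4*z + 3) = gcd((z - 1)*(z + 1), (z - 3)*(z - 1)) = z - 1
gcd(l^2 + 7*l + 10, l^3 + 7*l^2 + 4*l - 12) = l + 2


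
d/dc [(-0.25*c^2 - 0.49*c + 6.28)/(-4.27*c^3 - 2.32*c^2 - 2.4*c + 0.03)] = (-1.0675*c^4 - 4.1846*c^3 + 79.91*c^2 + 29.1242*c + 15.0573)/(18.2329*c^6 + 19.8128*c^5 + 25.8784*c^4 + 10.8798*c^3 + 5.6208*c^2 - 0.144*c + 0.0009)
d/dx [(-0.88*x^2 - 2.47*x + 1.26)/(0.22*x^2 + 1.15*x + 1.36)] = (-0.4686*x^2 - 2.948*x - 4.8082)/(0.0484*x^4 + 0.506*x^3 + 1.9209*x^2 + 3.128*x + 1.8496)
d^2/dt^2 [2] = 0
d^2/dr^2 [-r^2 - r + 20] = -2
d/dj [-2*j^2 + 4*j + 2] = 4 - 4*j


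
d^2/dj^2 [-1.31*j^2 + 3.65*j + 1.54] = -2.62000000000000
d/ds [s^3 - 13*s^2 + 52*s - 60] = 3*s^2 - 26*s + 52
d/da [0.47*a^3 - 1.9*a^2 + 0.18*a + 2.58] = 1.41*a^2 - 3.8*a + 0.18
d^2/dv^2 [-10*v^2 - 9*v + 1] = -20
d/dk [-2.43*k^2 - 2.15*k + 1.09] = -4.86*k - 2.15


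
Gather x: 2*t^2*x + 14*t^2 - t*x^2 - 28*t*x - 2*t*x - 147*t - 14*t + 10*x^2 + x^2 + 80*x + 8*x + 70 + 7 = 14*t^2 - 161*t + x^2*(11 - t) + x*(2*t^2 - 30*t + 88) + 77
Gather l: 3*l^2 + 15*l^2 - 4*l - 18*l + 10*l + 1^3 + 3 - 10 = 18*l^2 - 12*l - 6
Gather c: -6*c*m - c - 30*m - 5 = c*(-6*m - 1) - 30*m - 5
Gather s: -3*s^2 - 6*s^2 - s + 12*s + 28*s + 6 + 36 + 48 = -9*s^2 + 39*s + 90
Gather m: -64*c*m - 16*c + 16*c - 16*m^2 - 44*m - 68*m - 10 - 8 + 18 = -16*m^2 + m*(-64*c - 112)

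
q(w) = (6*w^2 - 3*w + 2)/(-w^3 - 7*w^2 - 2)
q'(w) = (12*w - 3)/(-w^3 - 7*w^2 - 2) + (3*w^2 + 14*w)*(6*w^2 - 3*w + 2)/(-w^3 - 7*w^2 - 2)^2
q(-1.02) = -1.37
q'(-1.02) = -0.01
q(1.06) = -0.50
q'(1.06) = -0.05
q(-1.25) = -1.38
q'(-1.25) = 0.03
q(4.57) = -0.47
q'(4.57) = 0.03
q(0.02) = -0.97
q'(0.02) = 1.51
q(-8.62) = 4.00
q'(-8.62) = 2.56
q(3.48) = -0.50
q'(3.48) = 0.03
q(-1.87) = -1.43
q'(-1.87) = 0.15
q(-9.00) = 3.22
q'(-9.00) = 1.66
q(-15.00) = 0.78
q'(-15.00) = 0.10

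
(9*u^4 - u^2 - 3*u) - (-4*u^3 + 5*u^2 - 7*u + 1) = 9*u^4 + 4*u^3 - 6*u^2 + 4*u - 1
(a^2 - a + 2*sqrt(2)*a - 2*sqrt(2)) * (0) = 0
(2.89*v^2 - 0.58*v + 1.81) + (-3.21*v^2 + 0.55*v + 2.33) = -0.32*v^2 - 0.0299999999999999*v + 4.14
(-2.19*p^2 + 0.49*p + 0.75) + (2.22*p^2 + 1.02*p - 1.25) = 0.0300000000000002*p^2 + 1.51*p - 0.5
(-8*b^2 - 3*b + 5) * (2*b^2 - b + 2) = -16*b^4 + 2*b^3 - 3*b^2 - 11*b + 10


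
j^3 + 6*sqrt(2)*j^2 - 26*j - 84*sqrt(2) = (j - 3*sqrt(2))*(j + 2*sqrt(2))*(j + 7*sqrt(2))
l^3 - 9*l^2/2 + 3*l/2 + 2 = (l - 4)*(l - 1)*(l + 1/2)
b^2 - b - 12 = (b - 4)*(b + 3)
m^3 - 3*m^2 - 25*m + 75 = (m - 5)*(m - 3)*(m + 5)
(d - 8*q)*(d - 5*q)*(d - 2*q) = d^3 - 15*d^2*q + 66*d*q^2 - 80*q^3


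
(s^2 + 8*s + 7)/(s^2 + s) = (s + 7)/s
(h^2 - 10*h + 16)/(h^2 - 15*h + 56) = (h - 2)/(h - 7)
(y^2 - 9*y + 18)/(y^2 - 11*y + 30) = (y - 3)/(y - 5)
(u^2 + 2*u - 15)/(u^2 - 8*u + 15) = (u + 5)/(u - 5)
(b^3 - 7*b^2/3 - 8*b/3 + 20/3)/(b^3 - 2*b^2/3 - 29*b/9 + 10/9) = 3*(b - 2)/(3*b - 1)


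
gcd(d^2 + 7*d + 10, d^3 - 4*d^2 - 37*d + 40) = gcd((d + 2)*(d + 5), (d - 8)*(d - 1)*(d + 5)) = d + 5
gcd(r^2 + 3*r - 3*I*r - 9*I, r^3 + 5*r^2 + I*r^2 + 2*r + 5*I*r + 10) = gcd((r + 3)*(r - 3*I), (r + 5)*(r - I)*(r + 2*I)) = 1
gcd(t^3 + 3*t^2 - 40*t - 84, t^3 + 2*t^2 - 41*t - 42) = t^2 + t - 42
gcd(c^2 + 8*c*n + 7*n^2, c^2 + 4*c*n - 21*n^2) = c + 7*n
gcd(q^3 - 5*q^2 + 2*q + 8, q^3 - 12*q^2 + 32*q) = q - 4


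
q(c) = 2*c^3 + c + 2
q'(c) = 6*c^2 + 1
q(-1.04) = -1.29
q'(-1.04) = 7.49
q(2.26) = 27.35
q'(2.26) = 31.65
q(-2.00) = -16.00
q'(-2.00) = 25.00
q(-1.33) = -4.04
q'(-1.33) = 11.61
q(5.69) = 376.13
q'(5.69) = 195.26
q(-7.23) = -761.10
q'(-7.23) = 314.64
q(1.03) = 5.22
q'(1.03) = 7.37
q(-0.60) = 0.97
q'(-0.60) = 3.16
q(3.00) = 59.00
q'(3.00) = 55.00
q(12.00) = 3470.00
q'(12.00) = 865.00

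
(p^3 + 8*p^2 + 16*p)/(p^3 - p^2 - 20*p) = (p + 4)/(p - 5)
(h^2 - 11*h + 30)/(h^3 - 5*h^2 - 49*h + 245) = (h - 6)/(h^2 - 49)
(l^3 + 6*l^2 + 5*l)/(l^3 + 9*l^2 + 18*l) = (l^2 + 6*l + 5)/(l^2 + 9*l + 18)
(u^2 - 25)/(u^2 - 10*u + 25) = (u + 5)/(u - 5)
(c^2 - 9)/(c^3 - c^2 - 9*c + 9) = 1/(c - 1)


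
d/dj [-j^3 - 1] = -3*j^2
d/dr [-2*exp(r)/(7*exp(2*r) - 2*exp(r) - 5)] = (14*exp(2*r) + 10)*exp(r)/(49*exp(4*r) - 28*exp(3*r) - 66*exp(2*r) + 20*exp(r) + 25)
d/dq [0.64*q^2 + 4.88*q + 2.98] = 1.28*q + 4.88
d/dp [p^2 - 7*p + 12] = 2*p - 7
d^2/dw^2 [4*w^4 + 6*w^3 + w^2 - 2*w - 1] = 48*w^2 + 36*w + 2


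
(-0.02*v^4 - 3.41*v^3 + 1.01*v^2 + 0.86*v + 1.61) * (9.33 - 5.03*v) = 0.1006*v^5 + 16.9657*v^4 - 36.8956*v^3 + 5.0975*v^2 - 0.0745000000000005*v + 15.0213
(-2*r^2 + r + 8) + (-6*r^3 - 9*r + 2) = -6*r^3 - 2*r^2 - 8*r + 10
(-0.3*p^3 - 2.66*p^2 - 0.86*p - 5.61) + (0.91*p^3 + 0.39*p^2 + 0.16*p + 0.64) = 0.61*p^3 - 2.27*p^2 - 0.7*p - 4.97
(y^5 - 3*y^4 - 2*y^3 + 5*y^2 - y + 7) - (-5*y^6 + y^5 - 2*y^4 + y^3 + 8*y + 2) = 5*y^6 - y^4 - 3*y^3 + 5*y^2 - 9*y + 5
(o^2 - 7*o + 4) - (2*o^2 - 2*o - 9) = -o^2 - 5*o + 13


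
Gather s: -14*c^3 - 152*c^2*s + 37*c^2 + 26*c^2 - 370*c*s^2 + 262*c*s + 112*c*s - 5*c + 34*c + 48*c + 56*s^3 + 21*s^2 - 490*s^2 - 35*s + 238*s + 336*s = -14*c^3 + 63*c^2 + 77*c + 56*s^3 + s^2*(-370*c - 469) + s*(-152*c^2 + 374*c + 539)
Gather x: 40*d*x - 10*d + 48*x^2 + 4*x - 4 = -10*d + 48*x^2 + x*(40*d + 4) - 4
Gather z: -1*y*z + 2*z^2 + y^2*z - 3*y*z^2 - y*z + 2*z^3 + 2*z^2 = 2*z^3 + z^2*(4 - 3*y) + z*(y^2 - 2*y)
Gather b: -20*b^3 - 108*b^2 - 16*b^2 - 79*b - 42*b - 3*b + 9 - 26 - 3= -20*b^3 - 124*b^2 - 124*b - 20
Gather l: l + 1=l + 1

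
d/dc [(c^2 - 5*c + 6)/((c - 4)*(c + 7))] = 2*(4*c^2 - 34*c + 61)/(c^4 + 6*c^3 - 47*c^2 - 168*c + 784)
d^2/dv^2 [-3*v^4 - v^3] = 6*v*(-6*v - 1)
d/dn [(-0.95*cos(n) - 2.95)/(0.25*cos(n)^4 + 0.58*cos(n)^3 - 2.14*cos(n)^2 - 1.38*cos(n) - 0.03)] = (-0.7125*cos(n)^4 - 4.052*cos(n)^3 - 3.1*cos(n)^2 + 12.626*cos(n) + 4.0425)*sin(n)/(0.0625*cos(n)^8 + 0.29*cos(n)^7 - 0.7336*cos(n)^6 - 3.1724*cos(n)^5 + 2.9638*cos(n)^4 + 5.8716*cos(n)^3 + 2.0328*cos(n)^2 + 0.0828*cos(n) + 0.0009)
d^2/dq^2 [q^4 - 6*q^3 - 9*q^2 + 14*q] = 12*q^2 - 36*q - 18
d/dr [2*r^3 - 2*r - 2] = 6*r^2 - 2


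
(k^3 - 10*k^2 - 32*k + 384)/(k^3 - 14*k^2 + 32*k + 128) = (k + 6)/(k + 2)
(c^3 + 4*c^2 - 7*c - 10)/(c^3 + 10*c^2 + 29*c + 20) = (c - 2)/(c + 4)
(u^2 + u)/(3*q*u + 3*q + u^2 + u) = u/(3*q + u)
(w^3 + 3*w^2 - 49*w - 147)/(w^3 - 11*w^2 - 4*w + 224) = (w^2 + 10*w + 21)/(w^2 - 4*w - 32)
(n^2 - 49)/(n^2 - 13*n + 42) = (n + 7)/(n - 6)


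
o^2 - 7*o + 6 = (o - 6)*(o - 1)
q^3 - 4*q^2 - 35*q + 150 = (q - 5)^2*(q + 6)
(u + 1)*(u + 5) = u^2 + 6*u + 5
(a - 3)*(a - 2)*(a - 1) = a^3 - 6*a^2 + 11*a - 6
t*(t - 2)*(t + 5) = t^3 + 3*t^2 - 10*t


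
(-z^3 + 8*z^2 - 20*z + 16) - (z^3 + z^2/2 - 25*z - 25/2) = -2*z^3 + 15*z^2/2 + 5*z + 57/2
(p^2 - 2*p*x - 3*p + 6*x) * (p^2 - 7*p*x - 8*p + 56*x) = p^4 - 9*p^3*x - 11*p^3 + 14*p^2*x^2 + 99*p^2*x + 24*p^2 - 154*p*x^2 - 216*p*x + 336*x^2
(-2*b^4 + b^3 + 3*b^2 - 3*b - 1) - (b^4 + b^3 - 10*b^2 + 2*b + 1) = -3*b^4 + 13*b^2 - 5*b - 2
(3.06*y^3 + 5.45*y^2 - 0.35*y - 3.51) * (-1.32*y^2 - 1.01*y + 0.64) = -4.0392*y^5 - 10.2846*y^4 - 3.0841*y^3 + 8.4747*y^2 + 3.3211*y - 2.2464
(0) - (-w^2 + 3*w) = w^2 - 3*w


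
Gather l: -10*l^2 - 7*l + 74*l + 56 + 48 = -10*l^2 + 67*l + 104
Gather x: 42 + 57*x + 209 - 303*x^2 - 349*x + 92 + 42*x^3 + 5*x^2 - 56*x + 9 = 42*x^3 - 298*x^2 - 348*x + 352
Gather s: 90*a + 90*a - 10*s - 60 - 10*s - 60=180*a - 20*s - 120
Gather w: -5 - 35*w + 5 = -35*w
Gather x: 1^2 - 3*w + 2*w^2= 2*w^2 - 3*w + 1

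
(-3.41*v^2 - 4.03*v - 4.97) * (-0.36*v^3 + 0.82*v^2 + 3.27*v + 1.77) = 1.2276*v^5 - 1.3454*v^4 - 12.6661*v^3 - 23.2892*v^2 - 23.385*v - 8.7969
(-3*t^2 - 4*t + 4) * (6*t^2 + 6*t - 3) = -18*t^4 - 42*t^3 + 9*t^2 + 36*t - 12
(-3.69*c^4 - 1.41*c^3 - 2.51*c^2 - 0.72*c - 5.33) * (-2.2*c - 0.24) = 8.118*c^5 + 3.9876*c^4 + 5.8604*c^3 + 2.1864*c^2 + 11.8988*c + 1.2792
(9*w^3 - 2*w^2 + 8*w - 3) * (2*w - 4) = 18*w^4 - 40*w^3 + 24*w^2 - 38*w + 12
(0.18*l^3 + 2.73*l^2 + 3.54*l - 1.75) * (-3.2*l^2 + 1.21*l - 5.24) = -0.576*l^5 - 8.5182*l^4 - 8.9679*l^3 - 4.4218*l^2 - 20.6671*l + 9.17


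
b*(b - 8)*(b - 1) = b^3 - 9*b^2 + 8*b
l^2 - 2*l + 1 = (l - 1)^2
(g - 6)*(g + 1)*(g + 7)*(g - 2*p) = g^4 - 2*g^3*p + 2*g^3 - 4*g^2*p - 41*g^2 + 82*g*p - 42*g + 84*p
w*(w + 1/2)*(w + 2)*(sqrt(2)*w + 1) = sqrt(2)*w^4 + w^3 + 5*sqrt(2)*w^3/2 + sqrt(2)*w^2 + 5*w^2/2 + w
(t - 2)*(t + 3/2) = t^2 - t/2 - 3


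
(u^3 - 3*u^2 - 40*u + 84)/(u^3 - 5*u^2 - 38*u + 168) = (u - 2)/(u - 4)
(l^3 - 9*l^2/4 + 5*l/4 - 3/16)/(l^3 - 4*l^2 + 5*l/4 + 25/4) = (16*l^3 - 36*l^2 + 20*l - 3)/(4*(4*l^3 - 16*l^2 + 5*l + 25))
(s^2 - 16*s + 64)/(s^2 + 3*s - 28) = (s^2 - 16*s + 64)/(s^2 + 3*s - 28)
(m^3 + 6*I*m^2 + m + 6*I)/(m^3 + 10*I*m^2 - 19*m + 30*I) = (m + I)/(m + 5*I)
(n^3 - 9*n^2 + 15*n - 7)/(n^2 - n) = n - 8 + 7/n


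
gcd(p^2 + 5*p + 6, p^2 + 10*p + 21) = p + 3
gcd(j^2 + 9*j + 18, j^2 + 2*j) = 1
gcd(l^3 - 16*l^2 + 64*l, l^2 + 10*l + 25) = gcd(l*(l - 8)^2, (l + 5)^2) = 1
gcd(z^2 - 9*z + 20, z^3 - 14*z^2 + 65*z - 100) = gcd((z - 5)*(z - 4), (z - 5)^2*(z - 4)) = z^2 - 9*z + 20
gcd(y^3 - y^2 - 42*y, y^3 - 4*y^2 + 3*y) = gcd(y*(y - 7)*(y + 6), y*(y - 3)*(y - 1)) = y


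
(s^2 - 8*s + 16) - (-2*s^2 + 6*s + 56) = 3*s^2 - 14*s - 40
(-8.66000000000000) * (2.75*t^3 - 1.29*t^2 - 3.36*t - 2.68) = -23.815*t^3 + 11.1714*t^2 + 29.0976*t + 23.2088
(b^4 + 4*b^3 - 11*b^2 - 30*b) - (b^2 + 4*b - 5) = b^4 + 4*b^3 - 12*b^2 - 34*b + 5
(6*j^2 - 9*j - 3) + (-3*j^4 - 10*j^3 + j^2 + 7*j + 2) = -3*j^4 - 10*j^3 + 7*j^2 - 2*j - 1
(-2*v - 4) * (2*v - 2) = -4*v^2 - 4*v + 8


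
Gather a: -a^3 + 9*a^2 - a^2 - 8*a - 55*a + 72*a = -a^3 + 8*a^2 + 9*a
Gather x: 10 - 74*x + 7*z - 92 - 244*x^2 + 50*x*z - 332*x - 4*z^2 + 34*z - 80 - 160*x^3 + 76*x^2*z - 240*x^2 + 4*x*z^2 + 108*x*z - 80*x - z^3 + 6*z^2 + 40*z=-160*x^3 + x^2*(76*z - 484) + x*(4*z^2 + 158*z - 486) - z^3 + 2*z^2 + 81*z - 162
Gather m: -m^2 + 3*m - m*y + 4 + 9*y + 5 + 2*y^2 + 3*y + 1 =-m^2 + m*(3 - y) + 2*y^2 + 12*y + 10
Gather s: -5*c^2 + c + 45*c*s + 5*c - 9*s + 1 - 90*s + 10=-5*c^2 + 6*c + s*(45*c - 99) + 11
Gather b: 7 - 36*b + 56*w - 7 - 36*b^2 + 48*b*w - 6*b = -36*b^2 + b*(48*w - 42) + 56*w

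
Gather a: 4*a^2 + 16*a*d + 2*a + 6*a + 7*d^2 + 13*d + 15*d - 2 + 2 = 4*a^2 + a*(16*d + 8) + 7*d^2 + 28*d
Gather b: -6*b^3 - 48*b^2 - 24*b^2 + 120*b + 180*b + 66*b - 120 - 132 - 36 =-6*b^3 - 72*b^2 + 366*b - 288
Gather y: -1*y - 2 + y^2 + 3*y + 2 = y^2 + 2*y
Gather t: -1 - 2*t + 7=6 - 2*t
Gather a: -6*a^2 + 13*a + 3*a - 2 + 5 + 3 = -6*a^2 + 16*a + 6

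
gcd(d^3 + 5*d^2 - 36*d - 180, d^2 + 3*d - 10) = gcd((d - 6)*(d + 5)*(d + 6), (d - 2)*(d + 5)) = d + 5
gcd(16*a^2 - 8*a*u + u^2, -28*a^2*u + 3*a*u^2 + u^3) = -4*a + u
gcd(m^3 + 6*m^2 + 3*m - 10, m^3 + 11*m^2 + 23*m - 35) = m^2 + 4*m - 5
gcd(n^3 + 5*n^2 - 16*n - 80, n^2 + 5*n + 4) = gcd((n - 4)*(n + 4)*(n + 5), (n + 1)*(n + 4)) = n + 4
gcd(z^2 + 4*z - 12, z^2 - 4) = z - 2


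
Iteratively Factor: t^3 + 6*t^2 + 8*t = (t + 2)*(t^2 + 4*t) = t*(t + 2)*(t + 4)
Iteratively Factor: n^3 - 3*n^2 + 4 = (n + 1)*(n^2 - 4*n + 4) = (n - 2)*(n + 1)*(n - 2)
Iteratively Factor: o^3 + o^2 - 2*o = (o + 2)*(o^2 - o) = (o - 1)*(o + 2)*(o)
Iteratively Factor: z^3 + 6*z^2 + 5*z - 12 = (z + 4)*(z^2 + 2*z - 3) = (z - 1)*(z + 4)*(z + 3)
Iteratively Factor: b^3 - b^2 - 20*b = (b)*(b^2 - b - 20) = b*(b - 5)*(b + 4)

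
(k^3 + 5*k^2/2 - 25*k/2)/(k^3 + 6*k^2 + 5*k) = (k - 5/2)/(k + 1)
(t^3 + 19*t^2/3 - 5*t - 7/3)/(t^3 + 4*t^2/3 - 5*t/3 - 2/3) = (t + 7)/(t + 2)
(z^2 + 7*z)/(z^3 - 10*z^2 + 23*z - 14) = z*(z + 7)/(z^3 - 10*z^2 + 23*z - 14)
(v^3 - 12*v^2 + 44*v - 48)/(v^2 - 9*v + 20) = (v^2 - 8*v + 12)/(v - 5)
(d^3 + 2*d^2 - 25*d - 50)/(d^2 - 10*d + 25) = (d^2 + 7*d + 10)/(d - 5)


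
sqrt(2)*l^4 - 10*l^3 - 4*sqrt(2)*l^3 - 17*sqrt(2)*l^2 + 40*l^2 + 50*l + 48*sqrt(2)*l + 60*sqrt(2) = (l - 5)*(l - 6*sqrt(2))*(l + sqrt(2))*(sqrt(2)*l + sqrt(2))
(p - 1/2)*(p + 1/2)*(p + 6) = p^3 + 6*p^2 - p/4 - 3/2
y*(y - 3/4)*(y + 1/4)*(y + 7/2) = y^4 + 3*y^3 - 31*y^2/16 - 21*y/32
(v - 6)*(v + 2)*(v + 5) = v^3 + v^2 - 32*v - 60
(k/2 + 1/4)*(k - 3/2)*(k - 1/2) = k^3/2 - 3*k^2/4 - k/8 + 3/16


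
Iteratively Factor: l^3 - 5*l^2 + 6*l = (l - 2)*(l^2 - 3*l) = (l - 3)*(l - 2)*(l)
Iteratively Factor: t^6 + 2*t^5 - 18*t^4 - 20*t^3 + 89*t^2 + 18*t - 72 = (t + 1)*(t^5 + t^4 - 19*t^3 - t^2 + 90*t - 72) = (t + 1)*(t + 4)*(t^4 - 3*t^3 - 7*t^2 + 27*t - 18) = (t - 2)*(t + 1)*(t + 4)*(t^3 - t^2 - 9*t + 9) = (t - 2)*(t + 1)*(t + 3)*(t + 4)*(t^2 - 4*t + 3) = (t - 3)*(t - 2)*(t + 1)*(t + 3)*(t + 4)*(t - 1)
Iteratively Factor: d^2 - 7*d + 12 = (d - 4)*(d - 3)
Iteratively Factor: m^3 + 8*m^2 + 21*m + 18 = (m + 3)*(m^2 + 5*m + 6) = (m + 3)^2*(m + 2)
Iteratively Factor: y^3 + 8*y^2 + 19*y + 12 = (y + 1)*(y^2 + 7*y + 12) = (y + 1)*(y + 3)*(y + 4)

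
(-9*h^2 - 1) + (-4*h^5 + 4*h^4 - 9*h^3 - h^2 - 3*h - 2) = -4*h^5 + 4*h^4 - 9*h^3 - 10*h^2 - 3*h - 3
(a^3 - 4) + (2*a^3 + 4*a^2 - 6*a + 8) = 3*a^3 + 4*a^2 - 6*a + 4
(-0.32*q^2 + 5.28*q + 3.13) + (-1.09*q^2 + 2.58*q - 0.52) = -1.41*q^2 + 7.86*q + 2.61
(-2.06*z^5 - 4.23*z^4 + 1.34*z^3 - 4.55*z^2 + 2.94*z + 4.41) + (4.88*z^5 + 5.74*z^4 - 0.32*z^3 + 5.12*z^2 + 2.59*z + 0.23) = 2.82*z^5 + 1.51*z^4 + 1.02*z^3 + 0.57*z^2 + 5.53*z + 4.64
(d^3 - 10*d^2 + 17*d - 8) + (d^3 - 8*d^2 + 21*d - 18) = 2*d^3 - 18*d^2 + 38*d - 26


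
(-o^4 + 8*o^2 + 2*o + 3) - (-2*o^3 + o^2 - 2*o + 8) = -o^4 + 2*o^3 + 7*o^2 + 4*o - 5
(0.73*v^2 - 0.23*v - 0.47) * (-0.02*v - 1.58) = -0.0146*v^3 - 1.1488*v^2 + 0.3728*v + 0.7426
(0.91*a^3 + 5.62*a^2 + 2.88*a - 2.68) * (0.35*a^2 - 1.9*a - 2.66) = 0.3185*a^5 + 0.238*a^4 - 12.0906*a^3 - 21.3592*a^2 - 2.5688*a + 7.1288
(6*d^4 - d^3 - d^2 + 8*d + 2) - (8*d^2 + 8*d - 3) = 6*d^4 - d^3 - 9*d^2 + 5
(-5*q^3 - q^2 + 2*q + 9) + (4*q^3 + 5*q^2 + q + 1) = -q^3 + 4*q^2 + 3*q + 10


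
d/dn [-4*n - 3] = -4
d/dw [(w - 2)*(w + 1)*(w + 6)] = 3*w^2 + 10*w - 8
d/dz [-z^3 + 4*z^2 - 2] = z*(8 - 3*z)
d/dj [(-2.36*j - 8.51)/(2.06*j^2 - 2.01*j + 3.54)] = (4.8616*j^2 + 35.0612*j - 25.4595)/(4.2436*j^4 - 8.2812*j^3 + 18.6249*j^2 - 14.2308*j + 12.5316)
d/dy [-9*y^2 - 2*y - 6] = -18*y - 2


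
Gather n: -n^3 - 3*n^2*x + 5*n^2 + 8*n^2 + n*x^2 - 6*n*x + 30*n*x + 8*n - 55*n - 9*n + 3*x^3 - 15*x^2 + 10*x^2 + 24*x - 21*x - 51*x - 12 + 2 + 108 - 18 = -n^3 + n^2*(13 - 3*x) + n*(x^2 + 24*x - 56) + 3*x^3 - 5*x^2 - 48*x + 80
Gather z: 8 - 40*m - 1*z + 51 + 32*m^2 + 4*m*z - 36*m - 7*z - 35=32*m^2 - 76*m + z*(4*m - 8) + 24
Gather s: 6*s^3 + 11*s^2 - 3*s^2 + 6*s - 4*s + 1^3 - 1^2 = 6*s^3 + 8*s^2 + 2*s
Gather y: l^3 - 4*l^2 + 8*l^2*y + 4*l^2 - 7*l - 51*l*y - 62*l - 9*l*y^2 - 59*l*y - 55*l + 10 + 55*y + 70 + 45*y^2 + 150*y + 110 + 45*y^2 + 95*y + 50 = l^3 - 124*l + y^2*(90 - 9*l) + y*(8*l^2 - 110*l + 300) + 240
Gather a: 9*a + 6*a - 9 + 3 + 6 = 15*a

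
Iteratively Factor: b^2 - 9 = (b + 3)*(b - 3)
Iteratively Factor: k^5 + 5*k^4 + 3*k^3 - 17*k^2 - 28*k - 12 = (k + 2)*(k^4 + 3*k^3 - 3*k^2 - 11*k - 6) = (k + 1)*(k + 2)*(k^3 + 2*k^2 - 5*k - 6) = (k + 1)*(k + 2)*(k + 3)*(k^2 - k - 2) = (k + 1)^2*(k + 2)*(k + 3)*(k - 2)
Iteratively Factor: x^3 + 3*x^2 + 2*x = (x)*(x^2 + 3*x + 2) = x*(x + 1)*(x + 2)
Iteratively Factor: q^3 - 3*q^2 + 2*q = (q)*(q^2 - 3*q + 2) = q*(q - 1)*(q - 2)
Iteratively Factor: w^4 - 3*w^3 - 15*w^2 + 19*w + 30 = (w + 1)*(w^3 - 4*w^2 - 11*w + 30) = (w - 2)*(w + 1)*(w^2 - 2*w - 15) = (w - 2)*(w + 1)*(w + 3)*(w - 5)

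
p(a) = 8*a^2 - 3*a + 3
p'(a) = 16*a - 3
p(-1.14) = 16.82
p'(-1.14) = -21.24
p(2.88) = 60.72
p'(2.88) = 43.08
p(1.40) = 14.48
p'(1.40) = 19.40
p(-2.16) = 46.80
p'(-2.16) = -37.56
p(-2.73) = 70.81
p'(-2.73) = -46.68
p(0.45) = 3.27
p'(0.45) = 4.20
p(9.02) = 626.82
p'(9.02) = 141.32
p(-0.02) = 3.06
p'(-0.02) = -3.32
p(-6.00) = 309.00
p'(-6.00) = -99.00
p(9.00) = 624.00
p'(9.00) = 141.00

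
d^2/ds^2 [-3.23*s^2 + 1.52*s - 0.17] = -6.46000000000000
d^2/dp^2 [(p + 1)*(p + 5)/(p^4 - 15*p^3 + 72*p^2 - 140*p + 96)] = 2*(3*p^6 + 3*p^5 - 517*p^4 + 2981*p^3 - 390*p^2 - 25180*p + 38324)/(p^10 - 41*p^9 + 723*p^8 - 7219*p^7 + 45272*p^6 - 186936*p^5 + 516688*p^4 - 947504*p^3 + 1107072*p^2 - 746496*p + 221184)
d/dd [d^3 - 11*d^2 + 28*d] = 3*d^2 - 22*d + 28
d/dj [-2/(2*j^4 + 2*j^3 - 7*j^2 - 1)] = 4*j*(4*j^2 + 3*j - 7)/(2*j^4 + 2*j^3 - 7*j^2 - 1)^2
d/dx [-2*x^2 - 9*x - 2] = -4*x - 9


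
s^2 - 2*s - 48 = (s - 8)*(s + 6)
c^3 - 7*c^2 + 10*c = c*(c - 5)*(c - 2)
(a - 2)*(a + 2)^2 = a^3 + 2*a^2 - 4*a - 8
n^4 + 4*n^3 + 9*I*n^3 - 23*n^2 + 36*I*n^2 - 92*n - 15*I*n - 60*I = (n + 4)*(n + I)*(n + 3*I)*(n + 5*I)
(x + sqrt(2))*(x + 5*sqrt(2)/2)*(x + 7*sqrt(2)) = x^3 + 21*sqrt(2)*x^2/2 + 54*x + 35*sqrt(2)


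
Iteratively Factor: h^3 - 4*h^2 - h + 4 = (h + 1)*(h^2 - 5*h + 4) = (h - 1)*(h + 1)*(h - 4)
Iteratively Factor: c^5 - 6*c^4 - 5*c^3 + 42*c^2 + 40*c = (c)*(c^4 - 6*c^3 - 5*c^2 + 42*c + 40) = c*(c - 4)*(c^3 - 2*c^2 - 13*c - 10) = c*(c - 4)*(c + 2)*(c^2 - 4*c - 5) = c*(c - 5)*(c - 4)*(c + 2)*(c + 1)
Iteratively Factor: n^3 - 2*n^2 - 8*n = (n - 4)*(n^2 + 2*n) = (n - 4)*(n + 2)*(n)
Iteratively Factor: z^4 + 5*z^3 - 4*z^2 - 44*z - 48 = (z + 2)*(z^3 + 3*z^2 - 10*z - 24) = (z + 2)^2*(z^2 + z - 12) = (z + 2)^2*(z + 4)*(z - 3)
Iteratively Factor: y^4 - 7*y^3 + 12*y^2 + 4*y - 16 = (y + 1)*(y^3 - 8*y^2 + 20*y - 16) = (y - 4)*(y + 1)*(y^2 - 4*y + 4) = (y - 4)*(y - 2)*(y + 1)*(y - 2)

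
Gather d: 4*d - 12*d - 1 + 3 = 2 - 8*d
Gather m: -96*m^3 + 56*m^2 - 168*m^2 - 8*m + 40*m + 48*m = -96*m^3 - 112*m^2 + 80*m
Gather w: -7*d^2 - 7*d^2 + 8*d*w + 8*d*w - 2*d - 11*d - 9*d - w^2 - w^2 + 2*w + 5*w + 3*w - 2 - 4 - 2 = -14*d^2 - 22*d - 2*w^2 + w*(16*d + 10) - 8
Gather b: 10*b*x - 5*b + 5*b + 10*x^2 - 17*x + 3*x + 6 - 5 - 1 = 10*b*x + 10*x^2 - 14*x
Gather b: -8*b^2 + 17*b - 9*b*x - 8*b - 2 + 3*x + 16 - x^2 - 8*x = -8*b^2 + b*(9 - 9*x) - x^2 - 5*x + 14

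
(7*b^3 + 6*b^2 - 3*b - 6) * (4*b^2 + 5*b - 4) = 28*b^5 + 59*b^4 - 10*b^3 - 63*b^2 - 18*b + 24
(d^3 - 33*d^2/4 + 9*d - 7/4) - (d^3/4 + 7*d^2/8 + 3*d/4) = 3*d^3/4 - 73*d^2/8 + 33*d/4 - 7/4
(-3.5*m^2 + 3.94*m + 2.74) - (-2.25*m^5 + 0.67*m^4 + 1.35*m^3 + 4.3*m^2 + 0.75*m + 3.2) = 2.25*m^5 - 0.67*m^4 - 1.35*m^3 - 7.8*m^2 + 3.19*m - 0.46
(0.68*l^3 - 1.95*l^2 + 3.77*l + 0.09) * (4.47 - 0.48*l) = -0.3264*l^4 + 3.9756*l^3 - 10.5261*l^2 + 16.8087*l + 0.4023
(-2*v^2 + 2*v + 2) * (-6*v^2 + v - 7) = 12*v^4 - 14*v^3 + 4*v^2 - 12*v - 14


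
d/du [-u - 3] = -1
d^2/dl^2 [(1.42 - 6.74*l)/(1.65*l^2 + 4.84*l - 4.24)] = (-(3.3*l + 4.84)*(6.6*l + 9.68)*(6.74*l - 1.42) + (66.726*l + 60.5572)*(1.65*l^2 + 4.84*l - 4.24))/(1.65*l^2 + 4.84*l - 4.24)^3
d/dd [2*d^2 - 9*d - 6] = 4*d - 9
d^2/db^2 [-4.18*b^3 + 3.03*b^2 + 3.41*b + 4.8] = 6.06 - 25.08*b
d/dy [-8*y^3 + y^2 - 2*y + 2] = -24*y^2 + 2*y - 2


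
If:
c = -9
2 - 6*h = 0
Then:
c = -9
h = 1/3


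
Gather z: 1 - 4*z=1 - 4*z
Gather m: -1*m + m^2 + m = m^2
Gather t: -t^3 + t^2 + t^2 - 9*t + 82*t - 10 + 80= -t^3 + 2*t^2 + 73*t + 70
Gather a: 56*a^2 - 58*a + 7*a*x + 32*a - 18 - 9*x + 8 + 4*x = 56*a^2 + a*(7*x - 26) - 5*x - 10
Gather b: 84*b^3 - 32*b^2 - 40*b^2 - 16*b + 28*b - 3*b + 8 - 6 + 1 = 84*b^3 - 72*b^2 + 9*b + 3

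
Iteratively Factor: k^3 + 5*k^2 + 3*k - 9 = (k + 3)*(k^2 + 2*k - 3) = (k + 3)^2*(k - 1)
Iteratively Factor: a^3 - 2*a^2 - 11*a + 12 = (a - 4)*(a^2 + 2*a - 3) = (a - 4)*(a + 3)*(a - 1)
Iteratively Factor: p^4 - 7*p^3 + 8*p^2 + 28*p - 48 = (p - 2)*(p^3 - 5*p^2 - 2*p + 24) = (p - 2)*(p + 2)*(p^2 - 7*p + 12) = (p - 3)*(p - 2)*(p + 2)*(p - 4)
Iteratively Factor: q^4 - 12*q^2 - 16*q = (q + 2)*(q^3 - 2*q^2 - 8*q) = (q + 2)^2*(q^2 - 4*q) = q*(q + 2)^2*(q - 4)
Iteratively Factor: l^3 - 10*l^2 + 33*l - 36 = (l - 3)*(l^2 - 7*l + 12) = (l - 3)^2*(l - 4)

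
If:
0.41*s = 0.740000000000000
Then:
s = 1.80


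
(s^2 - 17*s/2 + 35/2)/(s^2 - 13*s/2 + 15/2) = (2*s - 7)/(2*s - 3)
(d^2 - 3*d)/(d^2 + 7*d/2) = 2*(d - 3)/(2*d + 7)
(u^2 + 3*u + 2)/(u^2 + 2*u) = (u + 1)/u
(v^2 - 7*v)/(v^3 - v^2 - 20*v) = (7 - v)/(-v^2 + v + 20)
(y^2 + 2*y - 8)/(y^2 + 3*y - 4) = (y - 2)/(y - 1)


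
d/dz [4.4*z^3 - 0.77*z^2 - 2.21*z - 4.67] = 13.2*z^2 - 1.54*z - 2.21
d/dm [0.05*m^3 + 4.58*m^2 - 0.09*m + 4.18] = 0.15*m^2 + 9.16*m - 0.09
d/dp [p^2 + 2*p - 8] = 2*p + 2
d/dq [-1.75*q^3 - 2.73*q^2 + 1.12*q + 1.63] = -5.25*q^2 - 5.46*q + 1.12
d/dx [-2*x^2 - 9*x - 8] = -4*x - 9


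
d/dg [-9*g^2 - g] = -18*g - 1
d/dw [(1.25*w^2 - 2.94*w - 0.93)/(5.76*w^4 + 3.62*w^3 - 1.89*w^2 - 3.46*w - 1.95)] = (-14.4*w^5 + 46.2782*w^4 + 42.7128*w^3 + 0.2182*w^2 - 8.3904*w + 2.5152)/(33.1776*w^8 + 41.7024*w^7 - 8.6684*w^6 - 53.5428*w^5 - 43.9423*w^4 - 1.0392*w^3 + 19.3426*w^2 + 13.494*w + 3.8025)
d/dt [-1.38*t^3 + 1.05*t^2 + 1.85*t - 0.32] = -4.14*t^2 + 2.1*t + 1.85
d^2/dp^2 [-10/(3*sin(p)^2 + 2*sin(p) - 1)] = 20*(18*sin(p)^3 - 9*sin(p)^2 - 10*sin(p) - 7)/((sin(p) + 1)^2*(3*sin(p) - 1)^3)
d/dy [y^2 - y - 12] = 2*y - 1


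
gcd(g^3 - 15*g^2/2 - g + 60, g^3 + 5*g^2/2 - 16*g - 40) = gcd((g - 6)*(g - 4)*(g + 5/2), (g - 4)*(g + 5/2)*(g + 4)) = g^2 - 3*g/2 - 10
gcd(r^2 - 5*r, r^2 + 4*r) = r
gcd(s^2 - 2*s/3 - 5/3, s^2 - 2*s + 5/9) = s - 5/3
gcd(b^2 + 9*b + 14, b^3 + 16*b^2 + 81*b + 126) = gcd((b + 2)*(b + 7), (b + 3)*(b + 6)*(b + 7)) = b + 7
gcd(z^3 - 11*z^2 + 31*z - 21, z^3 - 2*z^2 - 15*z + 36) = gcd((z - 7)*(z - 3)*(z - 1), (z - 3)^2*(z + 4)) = z - 3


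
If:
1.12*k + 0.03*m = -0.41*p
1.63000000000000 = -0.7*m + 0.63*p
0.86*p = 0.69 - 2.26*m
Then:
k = -0.74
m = -0.48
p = 2.06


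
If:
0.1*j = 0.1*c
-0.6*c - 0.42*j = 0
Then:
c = 0.00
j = 0.00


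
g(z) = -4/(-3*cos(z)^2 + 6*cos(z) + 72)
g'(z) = -4*(-6*sin(z)*cos(z) + 6*sin(z))/(-3*cos(z)^2 + 6*cos(z) + 72)^2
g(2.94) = -0.06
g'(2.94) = -0.00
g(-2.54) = -0.06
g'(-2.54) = 0.01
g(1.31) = -0.05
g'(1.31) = -0.00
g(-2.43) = -0.06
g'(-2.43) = 0.01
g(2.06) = -0.06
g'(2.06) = -0.01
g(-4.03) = -0.06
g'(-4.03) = -0.01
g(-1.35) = -0.05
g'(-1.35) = 0.00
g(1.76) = -0.06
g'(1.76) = -0.01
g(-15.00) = -0.06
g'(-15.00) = 0.01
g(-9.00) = -0.06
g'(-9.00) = 0.00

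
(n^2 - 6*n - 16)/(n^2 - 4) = (n - 8)/(n - 2)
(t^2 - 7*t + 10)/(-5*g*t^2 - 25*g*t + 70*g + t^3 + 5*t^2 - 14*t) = (t - 5)/(-5*g*t - 35*g + t^2 + 7*t)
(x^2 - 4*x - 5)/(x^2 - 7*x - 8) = (x - 5)/(x - 8)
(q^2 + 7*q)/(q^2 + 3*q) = (q + 7)/(q + 3)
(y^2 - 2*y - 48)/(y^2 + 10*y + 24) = (y - 8)/(y + 4)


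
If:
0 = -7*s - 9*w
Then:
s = -9*w/7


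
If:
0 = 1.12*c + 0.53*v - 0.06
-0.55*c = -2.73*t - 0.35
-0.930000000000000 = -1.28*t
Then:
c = 4.24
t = 0.73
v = -8.85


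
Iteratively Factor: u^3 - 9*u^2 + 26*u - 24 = (u - 4)*(u^2 - 5*u + 6) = (u - 4)*(u - 3)*(u - 2)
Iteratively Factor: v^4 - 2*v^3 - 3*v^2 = (v + 1)*(v^3 - 3*v^2) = v*(v + 1)*(v^2 - 3*v) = v^2*(v + 1)*(v - 3)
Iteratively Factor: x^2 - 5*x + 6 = (x - 3)*(x - 2)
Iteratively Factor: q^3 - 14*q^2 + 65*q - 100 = (q - 5)*(q^2 - 9*q + 20) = (q - 5)^2*(q - 4)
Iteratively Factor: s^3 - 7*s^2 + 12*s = (s - 4)*(s^2 - 3*s) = (s - 4)*(s - 3)*(s)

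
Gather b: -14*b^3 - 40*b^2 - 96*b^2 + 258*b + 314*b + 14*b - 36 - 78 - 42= -14*b^3 - 136*b^2 + 586*b - 156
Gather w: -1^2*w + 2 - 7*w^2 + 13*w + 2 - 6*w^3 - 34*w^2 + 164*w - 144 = -6*w^3 - 41*w^2 + 176*w - 140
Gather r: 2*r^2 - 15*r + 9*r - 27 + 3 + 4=2*r^2 - 6*r - 20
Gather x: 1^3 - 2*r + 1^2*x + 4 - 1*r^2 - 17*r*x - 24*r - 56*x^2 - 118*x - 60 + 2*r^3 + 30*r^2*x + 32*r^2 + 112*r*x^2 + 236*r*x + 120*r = 2*r^3 + 31*r^2 + 94*r + x^2*(112*r - 56) + x*(30*r^2 + 219*r - 117) - 55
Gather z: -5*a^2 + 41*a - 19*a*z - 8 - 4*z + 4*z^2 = -5*a^2 + 41*a + 4*z^2 + z*(-19*a - 4) - 8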